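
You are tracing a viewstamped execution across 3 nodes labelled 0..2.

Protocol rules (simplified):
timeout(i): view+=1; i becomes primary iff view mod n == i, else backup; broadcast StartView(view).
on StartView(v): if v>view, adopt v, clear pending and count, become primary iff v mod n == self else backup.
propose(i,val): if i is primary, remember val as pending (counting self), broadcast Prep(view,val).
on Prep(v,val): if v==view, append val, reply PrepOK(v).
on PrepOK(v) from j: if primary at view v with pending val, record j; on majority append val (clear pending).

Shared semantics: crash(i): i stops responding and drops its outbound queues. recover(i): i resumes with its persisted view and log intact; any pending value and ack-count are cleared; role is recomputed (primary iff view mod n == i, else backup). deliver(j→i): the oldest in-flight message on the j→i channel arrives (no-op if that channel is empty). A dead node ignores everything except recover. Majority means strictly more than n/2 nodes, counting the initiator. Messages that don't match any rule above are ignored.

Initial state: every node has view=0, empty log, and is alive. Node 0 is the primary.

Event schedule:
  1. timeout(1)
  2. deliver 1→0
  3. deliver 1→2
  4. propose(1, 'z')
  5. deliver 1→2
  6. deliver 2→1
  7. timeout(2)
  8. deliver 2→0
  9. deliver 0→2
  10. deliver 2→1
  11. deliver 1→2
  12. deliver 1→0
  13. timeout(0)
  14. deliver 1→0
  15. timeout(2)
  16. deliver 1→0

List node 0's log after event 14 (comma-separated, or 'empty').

empty

1. timeout(1):  <1:prim v1 ->
2. deliver 1→0:  <0:back v1 ->
3. deliver 1→2:  <2:back v1 ->
4. propose(1,'z'):  nop
5. deliver 1→2:  <2:back v1 z>
6. deliver 2→1:  <1:prim v1 z>
7. timeout(2):  <2:prim v2 z>
8. deliver 2→0:  <0:back v2 ->
9. deliver 0→2:  nop
10. deliver 2→1:  <1:back v2 z>
11. deliver 1→2:  nop
12. deliver 1→0:  nop
13. timeout(0):  <0:prim v3 ->
14. deliver 1→0:  nop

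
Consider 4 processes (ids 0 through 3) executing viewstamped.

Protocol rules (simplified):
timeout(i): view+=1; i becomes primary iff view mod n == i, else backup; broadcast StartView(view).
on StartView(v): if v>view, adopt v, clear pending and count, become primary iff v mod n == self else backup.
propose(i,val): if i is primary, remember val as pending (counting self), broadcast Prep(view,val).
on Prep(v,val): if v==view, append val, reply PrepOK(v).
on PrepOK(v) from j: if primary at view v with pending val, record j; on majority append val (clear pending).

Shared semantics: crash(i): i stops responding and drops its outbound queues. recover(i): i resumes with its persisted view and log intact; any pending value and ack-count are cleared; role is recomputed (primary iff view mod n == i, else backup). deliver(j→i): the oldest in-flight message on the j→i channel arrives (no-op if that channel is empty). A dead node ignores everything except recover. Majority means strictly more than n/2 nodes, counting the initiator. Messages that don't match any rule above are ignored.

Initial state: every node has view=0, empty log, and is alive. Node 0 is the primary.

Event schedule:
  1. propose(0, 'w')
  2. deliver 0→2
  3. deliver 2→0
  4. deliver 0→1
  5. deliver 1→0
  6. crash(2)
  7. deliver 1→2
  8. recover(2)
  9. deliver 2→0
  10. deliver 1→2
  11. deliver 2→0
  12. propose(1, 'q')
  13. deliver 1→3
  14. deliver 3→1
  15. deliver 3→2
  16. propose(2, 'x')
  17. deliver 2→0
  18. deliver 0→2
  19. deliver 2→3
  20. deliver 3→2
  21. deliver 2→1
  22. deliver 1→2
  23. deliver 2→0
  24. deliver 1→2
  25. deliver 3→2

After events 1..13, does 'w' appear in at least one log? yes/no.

yes

[1] propose(0,'w') → ∅
[2] deliver 0→2 → N2(back v0 [w])
[3] deliver 2→0 → ∅
[4] deliver 0→1 → N1(back v0 [w])
[5] deliver 1→0 → N0(prim v0 [w])
[6] crash(2) → N2(✗back v0 [w])
[7] deliver 1→2 → ∅
[8] recover(2) → N2(back v0 [w])
[9] deliver 2→0 → ∅
[10] deliver 1→2 → ∅
[11] deliver 2→0 → ∅
[12] propose(1,'q') → ∅
[13] deliver 1→3 → ∅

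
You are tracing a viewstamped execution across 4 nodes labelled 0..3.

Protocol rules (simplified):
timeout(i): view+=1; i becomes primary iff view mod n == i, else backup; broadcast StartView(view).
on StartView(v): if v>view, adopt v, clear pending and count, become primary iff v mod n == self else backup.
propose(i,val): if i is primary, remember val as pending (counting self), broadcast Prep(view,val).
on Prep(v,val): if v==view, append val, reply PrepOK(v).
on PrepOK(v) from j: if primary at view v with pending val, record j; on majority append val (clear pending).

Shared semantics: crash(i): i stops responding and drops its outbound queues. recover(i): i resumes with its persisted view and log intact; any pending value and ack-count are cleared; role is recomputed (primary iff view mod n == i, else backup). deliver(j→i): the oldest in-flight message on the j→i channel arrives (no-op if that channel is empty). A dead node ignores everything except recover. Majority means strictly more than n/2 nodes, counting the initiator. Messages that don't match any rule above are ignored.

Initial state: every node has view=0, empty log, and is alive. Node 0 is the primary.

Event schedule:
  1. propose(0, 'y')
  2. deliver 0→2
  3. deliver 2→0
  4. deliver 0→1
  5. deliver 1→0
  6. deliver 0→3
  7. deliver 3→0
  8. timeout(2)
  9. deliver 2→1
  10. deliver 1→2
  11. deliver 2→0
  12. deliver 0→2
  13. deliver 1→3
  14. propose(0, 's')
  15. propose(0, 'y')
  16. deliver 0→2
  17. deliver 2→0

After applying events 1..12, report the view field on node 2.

e1 propose(0,'y'): ·
e2 deliver 0→2: 2[back,v=0,y]
e3 deliver 2→0: ·
e4 deliver 0→1: 1[back,v=0,y]
e5 deliver 1→0: 0[prim,v=0,y]
e6 deliver 0→3: 3[back,v=0,y]
e7 deliver 3→0: ·
e8 timeout(2): 2[back,v=1,y]
e9 deliver 2→1: 1[prim,v=1,y]
e10 deliver 1→2: ·
e11 deliver 2→0: 0[back,v=1,y]
e12 deliver 0→2: ·

1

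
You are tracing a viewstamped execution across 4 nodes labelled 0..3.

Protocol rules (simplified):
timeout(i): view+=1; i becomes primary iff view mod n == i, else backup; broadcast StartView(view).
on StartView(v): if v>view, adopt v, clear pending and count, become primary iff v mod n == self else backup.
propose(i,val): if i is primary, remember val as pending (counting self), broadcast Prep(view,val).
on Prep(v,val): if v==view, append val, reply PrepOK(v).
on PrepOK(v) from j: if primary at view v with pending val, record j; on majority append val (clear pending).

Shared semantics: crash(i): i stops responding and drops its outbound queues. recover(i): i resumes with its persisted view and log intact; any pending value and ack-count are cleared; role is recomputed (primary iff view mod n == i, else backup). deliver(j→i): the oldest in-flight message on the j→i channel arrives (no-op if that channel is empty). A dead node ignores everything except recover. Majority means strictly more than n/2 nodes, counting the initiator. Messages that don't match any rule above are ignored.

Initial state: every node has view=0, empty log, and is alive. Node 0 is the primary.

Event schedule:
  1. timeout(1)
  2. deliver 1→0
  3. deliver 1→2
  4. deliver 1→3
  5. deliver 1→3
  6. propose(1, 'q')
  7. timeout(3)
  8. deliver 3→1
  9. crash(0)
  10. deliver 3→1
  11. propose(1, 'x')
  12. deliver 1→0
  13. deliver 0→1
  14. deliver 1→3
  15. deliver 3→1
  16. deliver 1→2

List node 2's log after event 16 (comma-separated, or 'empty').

e1 timeout(1): 1[prim,v=1,-]
e2 deliver 1→0: 0[back,v=1,-]
e3 deliver 1→2: 2[back,v=1,-]
e4 deliver 1→3: 3[back,v=1,-]
e5 deliver 1→3: ·
e6 propose(1,'q'): ·
e7 timeout(3): 3[back,v=2,-]
e8 deliver 3→1: 1[back,v=2,-]
e9 crash(0): 0[✗back,v=1,-]
e10 deliver 3→1: ·
e11 propose(1,'x'): ·
e12 deliver 1→0: ·
e13 deliver 0→1: ·
e14 deliver 1→3: ·
e15 deliver 3→1: ·
e16 deliver 1→2: 2[back,v=1,q]

q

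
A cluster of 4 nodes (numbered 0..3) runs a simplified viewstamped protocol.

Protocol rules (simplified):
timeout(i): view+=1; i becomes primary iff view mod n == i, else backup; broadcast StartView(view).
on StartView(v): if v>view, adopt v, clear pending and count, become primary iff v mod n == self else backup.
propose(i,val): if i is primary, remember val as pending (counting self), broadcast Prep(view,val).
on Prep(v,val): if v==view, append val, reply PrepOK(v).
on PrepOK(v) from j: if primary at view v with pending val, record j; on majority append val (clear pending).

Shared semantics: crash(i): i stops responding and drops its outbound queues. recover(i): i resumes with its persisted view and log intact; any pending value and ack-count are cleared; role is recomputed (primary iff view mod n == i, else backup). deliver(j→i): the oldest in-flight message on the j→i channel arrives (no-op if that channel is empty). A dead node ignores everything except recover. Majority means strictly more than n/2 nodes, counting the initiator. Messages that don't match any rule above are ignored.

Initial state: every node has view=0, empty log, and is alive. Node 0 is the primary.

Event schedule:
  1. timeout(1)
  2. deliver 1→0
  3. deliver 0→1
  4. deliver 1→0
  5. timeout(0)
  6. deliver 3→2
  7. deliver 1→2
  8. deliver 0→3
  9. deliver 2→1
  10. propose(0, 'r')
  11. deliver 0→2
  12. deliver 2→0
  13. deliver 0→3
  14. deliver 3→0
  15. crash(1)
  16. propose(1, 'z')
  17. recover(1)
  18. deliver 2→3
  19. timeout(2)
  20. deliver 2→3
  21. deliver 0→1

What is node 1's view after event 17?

1

e1 timeout(1): 1[prim,v=1,-]
e2 deliver 1→0: 0[back,v=1,-]
e3 deliver 0→1: ·
e4 deliver 1→0: ·
e5 timeout(0): 0[back,v=2,-]
e6 deliver 3→2: ·
e7 deliver 1→2: 2[back,v=1,-]
e8 deliver 0→3: 3[back,v=2,-]
e9 deliver 2→1: ·
e10 propose(0,'r'): ·
e11 deliver 0→2: 2[prim,v=2,-]
e12 deliver 2→0: ·
e13 deliver 0→3: ·
e14 deliver 3→0: ·
e15 crash(1): 1[✗prim,v=1,-]
e16 propose(1,'z'): ·
e17 recover(1): 1[prim,v=1,-]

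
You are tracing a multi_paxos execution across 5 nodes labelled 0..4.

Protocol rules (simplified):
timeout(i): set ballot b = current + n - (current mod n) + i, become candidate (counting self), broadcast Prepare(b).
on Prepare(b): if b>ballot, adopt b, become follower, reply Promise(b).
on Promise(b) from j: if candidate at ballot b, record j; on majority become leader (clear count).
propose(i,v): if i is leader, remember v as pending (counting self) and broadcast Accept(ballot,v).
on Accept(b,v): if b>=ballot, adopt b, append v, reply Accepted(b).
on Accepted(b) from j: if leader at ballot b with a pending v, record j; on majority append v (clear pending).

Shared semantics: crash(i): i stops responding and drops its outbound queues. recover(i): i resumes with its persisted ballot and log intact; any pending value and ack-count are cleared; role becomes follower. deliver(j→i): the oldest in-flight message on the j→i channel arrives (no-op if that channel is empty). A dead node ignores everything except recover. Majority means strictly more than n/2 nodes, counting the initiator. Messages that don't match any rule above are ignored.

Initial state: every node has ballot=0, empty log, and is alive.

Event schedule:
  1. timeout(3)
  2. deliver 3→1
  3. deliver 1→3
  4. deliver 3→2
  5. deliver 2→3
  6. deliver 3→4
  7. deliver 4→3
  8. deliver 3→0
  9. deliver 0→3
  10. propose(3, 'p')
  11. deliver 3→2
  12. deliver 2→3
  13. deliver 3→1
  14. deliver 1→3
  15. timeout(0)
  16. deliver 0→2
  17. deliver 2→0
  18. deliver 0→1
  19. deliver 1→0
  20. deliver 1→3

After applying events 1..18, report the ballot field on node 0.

step 1 timeout(3): 3={cand,b=8,log=-}
step 2 deliver 3→1: 1={foll,b=8,log=-}
step 3 deliver 1→3: —
step 4 deliver 3→2: 2={foll,b=8,log=-}
step 5 deliver 2→3: 3={lead,b=8,log=-}
step 6 deliver 3→4: 4={foll,b=8,log=-}
step 7 deliver 4→3: —
step 8 deliver 3→0: 0={foll,b=8,log=-}
step 9 deliver 0→3: —
step 10 propose(3,'p'): —
step 11 deliver 3→2: 2={foll,b=8,log=p}
step 12 deliver 2→3: —
step 13 deliver 3→1: 1={foll,b=8,log=p}
step 14 deliver 1→3: 3={lead,b=8,log=p}
step 15 timeout(0): 0={cand,b=10,log=-}
step 16 deliver 0→2: 2={foll,b=10,log=p}
step 17 deliver 2→0: —
step 18 deliver 0→1: 1={foll,b=10,log=p}

10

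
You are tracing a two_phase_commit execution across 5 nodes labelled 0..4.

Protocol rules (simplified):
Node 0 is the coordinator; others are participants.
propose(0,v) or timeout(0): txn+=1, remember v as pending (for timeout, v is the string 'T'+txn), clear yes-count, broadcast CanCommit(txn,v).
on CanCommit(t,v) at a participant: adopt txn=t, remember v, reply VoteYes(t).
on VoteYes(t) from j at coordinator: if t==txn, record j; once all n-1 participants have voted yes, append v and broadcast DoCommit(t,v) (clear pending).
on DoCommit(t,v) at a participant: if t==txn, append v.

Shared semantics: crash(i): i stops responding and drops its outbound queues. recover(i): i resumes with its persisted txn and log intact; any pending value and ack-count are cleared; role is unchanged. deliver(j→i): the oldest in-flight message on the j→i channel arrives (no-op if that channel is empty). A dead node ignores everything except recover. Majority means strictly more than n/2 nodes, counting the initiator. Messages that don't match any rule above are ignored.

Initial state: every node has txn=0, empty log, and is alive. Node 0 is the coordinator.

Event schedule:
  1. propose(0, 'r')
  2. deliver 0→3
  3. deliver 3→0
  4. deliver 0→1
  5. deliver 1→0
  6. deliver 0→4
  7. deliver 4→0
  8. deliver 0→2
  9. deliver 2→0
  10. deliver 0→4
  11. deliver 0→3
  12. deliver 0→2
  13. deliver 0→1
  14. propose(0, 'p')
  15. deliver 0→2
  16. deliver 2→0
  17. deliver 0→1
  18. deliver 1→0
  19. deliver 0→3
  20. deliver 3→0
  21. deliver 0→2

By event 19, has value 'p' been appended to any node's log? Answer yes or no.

no

[1] propose(0,'r') → N0(coor t1 [-])
[2] deliver 0→3 → N3(part t1 [-])
[3] deliver 3→0 → ∅
[4] deliver 0→1 → N1(part t1 [-])
[5] deliver 1→0 → ∅
[6] deliver 0→4 → N4(part t1 [-])
[7] deliver 4→0 → ∅
[8] deliver 0→2 → N2(part t1 [-])
[9] deliver 2→0 → N0(coor t1 [r])
[10] deliver 0→4 → N4(part t1 [r])
[11] deliver 0→3 → N3(part t1 [r])
[12] deliver 0→2 → N2(part t1 [r])
[13] deliver 0→1 → N1(part t1 [r])
[14] propose(0,'p') → N0(coor t2 [r])
[15] deliver 0→2 → N2(part t2 [r])
[16] deliver 2→0 → ∅
[17] deliver 0→1 → N1(part t2 [r])
[18] deliver 1→0 → ∅
[19] deliver 0→3 → N3(part t2 [r])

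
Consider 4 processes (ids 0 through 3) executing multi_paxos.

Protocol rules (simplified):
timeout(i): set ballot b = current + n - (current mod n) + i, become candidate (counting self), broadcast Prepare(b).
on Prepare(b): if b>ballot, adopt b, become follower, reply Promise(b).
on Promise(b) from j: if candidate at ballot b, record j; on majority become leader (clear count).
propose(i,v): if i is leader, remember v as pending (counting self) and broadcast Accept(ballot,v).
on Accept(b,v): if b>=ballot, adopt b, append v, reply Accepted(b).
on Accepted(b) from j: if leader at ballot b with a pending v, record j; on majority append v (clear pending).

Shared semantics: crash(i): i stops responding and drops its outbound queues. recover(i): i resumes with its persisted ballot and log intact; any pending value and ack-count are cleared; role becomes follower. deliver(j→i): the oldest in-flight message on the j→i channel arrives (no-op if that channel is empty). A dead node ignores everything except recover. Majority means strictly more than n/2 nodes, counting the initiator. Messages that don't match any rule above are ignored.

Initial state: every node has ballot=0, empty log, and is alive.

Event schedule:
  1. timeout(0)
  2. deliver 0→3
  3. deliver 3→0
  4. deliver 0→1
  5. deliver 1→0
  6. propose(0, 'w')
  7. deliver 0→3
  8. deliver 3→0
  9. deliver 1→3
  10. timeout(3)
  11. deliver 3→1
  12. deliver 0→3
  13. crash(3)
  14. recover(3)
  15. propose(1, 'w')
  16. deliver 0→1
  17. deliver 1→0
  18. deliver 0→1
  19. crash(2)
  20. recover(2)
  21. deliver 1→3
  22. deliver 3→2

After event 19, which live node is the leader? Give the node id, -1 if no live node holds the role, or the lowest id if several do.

after 1 — timeout(0): n0:cand/b4/[-]
after 2 — deliver 0→3: n3:foll/b4/[-]
after 3 — deliver 3→0: ·
after 4 — deliver 0→1: n1:foll/b4/[-]
after 5 — deliver 1→0: n0:lead/b4/[-]
after 6 — propose(0,'w'): ·
after 7 — deliver 0→3: n3:foll/b4/[w]
after 8 — deliver 3→0: ·
after 9 — deliver 1→3: ·
after 10 — timeout(3): n3:cand/b11/[w]
after 11 — deliver 3→1: n1:foll/b11/[-]
after 12 — deliver 0→3: ·
after 13 — crash(3): n3:✗cand/b11/[w]
after 14 — recover(3): n3:foll/b11/[w]
after 15 — propose(1,'w'): ·
after 16 — deliver 0→1: ·
after 17 — deliver 1→0: ·
after 18 — deliver 0→1: ·
after 19 — crash(2): n2:✗foll/b0/[-]

0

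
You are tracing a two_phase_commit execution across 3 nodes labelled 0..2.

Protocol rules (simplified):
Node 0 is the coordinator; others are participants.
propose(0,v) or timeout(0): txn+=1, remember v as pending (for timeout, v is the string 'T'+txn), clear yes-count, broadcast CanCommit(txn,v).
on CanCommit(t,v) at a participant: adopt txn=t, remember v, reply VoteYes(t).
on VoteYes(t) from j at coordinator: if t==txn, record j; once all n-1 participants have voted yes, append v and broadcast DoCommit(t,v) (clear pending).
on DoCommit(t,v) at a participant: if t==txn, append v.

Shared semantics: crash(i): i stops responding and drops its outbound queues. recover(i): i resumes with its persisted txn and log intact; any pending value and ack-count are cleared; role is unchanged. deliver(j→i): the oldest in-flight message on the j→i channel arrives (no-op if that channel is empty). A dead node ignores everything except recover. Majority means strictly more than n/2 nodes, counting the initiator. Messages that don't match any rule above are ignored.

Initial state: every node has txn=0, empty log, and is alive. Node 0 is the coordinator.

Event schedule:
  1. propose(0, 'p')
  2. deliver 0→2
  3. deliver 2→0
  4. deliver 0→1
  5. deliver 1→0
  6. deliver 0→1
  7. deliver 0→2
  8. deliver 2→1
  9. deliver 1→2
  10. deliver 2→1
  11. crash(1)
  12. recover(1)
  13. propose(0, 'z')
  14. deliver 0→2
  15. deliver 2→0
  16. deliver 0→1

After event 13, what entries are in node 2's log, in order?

[1] propose(0,'p') → N0(coor t1 [-])
[2] deliver 0→2 → N2(part t1 [-])
[3] deliver 2→0 → ∅
[4] deliver 0→1 → N1(part t1 [-])
[5] deliver 1→0 → N0(coor t1 [p])
[6] deliver 0→1 → N1(part t1 [p])
[7] deliver 0→2 → N2(part t1 [p])
[8] deliver 2→1 → ∅
[9] deliver 1→2 → ∅
[10] deliver 2→1 → ∅
[11] crash(1) → N1(✗part t1 [p])
[12] recover(1) → N1(part t1 [p])
[13] propose(0,'z') → N0(coor t2 [p])

p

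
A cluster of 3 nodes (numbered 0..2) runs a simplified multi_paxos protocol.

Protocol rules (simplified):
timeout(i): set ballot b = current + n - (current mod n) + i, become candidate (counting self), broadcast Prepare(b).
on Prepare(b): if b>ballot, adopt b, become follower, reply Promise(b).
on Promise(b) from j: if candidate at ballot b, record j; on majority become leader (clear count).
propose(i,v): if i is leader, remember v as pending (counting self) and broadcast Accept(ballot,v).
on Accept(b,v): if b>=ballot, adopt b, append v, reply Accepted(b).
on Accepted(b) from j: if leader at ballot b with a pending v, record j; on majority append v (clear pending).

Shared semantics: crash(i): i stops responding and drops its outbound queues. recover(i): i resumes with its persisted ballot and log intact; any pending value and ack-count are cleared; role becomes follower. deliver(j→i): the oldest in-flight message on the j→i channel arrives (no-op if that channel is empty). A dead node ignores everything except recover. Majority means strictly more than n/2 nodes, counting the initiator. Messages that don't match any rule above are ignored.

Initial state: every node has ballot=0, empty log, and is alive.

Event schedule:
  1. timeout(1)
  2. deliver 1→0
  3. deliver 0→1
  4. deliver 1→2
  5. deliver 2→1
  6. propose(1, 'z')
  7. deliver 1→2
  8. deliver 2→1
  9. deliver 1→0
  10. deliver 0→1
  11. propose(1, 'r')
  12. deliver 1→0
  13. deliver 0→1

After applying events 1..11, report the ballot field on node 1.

4

[1] timeout(1) → N1(cand b4 [-])
[2] deliver 1→0 → N0(foll b4 [-])
[3] deliver 0→1 → N1(lead b4 [-])
[4] deliver 1→2 → N2(foll b4 [-])
[5] deliver 2→1 → ∅
[6] propose(1,'z') → ∅
[7] deliver 1→2 → N2(foll b4 [z])
[8] deliver 2→1 → N1(lead b4 [z])
[9] deliver 1→0 → N0(foll b4 [z])
[10] deliver 0→1 → ∅
[11] propose(1,'r') → ∅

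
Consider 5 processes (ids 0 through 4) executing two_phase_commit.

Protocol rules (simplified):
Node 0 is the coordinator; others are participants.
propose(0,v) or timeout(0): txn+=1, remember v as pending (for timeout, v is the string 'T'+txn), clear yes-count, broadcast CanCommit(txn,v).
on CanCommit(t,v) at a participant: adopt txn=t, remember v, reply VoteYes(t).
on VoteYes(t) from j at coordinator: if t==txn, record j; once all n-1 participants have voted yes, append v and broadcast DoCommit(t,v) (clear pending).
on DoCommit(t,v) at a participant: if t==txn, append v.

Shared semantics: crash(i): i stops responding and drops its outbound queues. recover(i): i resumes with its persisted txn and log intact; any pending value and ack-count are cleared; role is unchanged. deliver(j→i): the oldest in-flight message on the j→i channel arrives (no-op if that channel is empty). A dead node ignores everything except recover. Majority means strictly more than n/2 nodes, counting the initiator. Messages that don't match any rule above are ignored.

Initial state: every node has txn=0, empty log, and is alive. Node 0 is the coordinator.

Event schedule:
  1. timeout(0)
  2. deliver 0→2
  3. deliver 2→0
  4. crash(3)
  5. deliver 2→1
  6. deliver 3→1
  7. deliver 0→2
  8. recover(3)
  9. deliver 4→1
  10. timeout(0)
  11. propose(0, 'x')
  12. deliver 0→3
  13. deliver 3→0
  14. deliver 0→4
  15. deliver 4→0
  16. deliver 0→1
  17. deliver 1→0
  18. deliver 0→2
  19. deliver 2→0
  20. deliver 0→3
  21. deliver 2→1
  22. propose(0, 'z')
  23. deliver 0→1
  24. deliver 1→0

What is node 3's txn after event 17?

1

1. timeout(0):  <0:coor t1 ->
2. deliver 0→2:  <2:part t1 ->
3. deliver 2→0:  nop
4. crash(3):  <3:✗part t0 ->
5. deliver 2→1:  nop
6. deliver 3→1:  nop
7. deliver 0→2:  nop
8. recover(3):  <3:part t0 ->
9. deliver 4→1:  nop
10. timeout(0):  <0:coor t2 ->
11. propose(0,'x'):  <0:coor t3 ->
12. deliver 0→3:  <3:part t1 ->
13. deliver 3→0:  nop
14. deliver 0→4:  <4:part t1 ->
15. deliver 4→0:  nop
16. deliver 0→1:  <1:part t1 ->
17. deliver 1→0:  nop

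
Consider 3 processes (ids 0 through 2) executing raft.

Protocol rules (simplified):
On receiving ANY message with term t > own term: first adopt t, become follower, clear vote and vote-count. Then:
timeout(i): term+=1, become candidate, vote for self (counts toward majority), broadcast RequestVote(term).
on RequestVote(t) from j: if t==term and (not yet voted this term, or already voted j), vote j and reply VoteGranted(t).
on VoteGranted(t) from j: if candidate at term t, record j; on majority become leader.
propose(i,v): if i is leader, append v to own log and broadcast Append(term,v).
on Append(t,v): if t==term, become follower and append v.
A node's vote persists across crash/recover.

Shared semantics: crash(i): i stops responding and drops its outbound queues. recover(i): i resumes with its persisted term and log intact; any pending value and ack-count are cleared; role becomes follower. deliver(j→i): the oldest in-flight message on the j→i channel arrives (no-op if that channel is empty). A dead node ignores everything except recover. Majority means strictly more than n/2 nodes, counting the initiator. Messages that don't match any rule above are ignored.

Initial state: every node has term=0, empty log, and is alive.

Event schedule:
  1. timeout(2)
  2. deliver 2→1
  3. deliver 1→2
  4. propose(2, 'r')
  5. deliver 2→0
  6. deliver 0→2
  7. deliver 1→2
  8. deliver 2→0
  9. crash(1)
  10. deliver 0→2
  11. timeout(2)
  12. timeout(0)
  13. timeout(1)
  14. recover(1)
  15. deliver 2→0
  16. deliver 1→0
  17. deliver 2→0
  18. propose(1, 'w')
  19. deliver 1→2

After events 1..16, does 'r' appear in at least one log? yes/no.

yes

step 1 timeout(2): 2={cand,t=1,log=-}
step 2 deliver 2→1: 1={foll,t=1,log=-}
step 3 deliver 1→2: 2={lead,t=1,log=-}
step 4 propose(2,'r'): 2={lead,t=1,log=r}
step 5 deliver 2→0: 0={foll,t=1,log=-}
step 6 deliver 0→2: —
step 7 deliver 1→2: —
step 8 deliver 2→0: 0={foll,t=1,log=r}
step 9 crash(1): 1={✗foll,t=1,log=-}
step 10 deliver 0→2: —
step 11 timeout(2): 2={cand,t=2,log=r}
step 12 timeout(0): 0={cand,t=2,log=r}
step 13 timeout(1): —
step 14 recover(1): 1={foll,t=1,log=-}
step 15 deliver 2→0: —
step 16 deliver 1→0: —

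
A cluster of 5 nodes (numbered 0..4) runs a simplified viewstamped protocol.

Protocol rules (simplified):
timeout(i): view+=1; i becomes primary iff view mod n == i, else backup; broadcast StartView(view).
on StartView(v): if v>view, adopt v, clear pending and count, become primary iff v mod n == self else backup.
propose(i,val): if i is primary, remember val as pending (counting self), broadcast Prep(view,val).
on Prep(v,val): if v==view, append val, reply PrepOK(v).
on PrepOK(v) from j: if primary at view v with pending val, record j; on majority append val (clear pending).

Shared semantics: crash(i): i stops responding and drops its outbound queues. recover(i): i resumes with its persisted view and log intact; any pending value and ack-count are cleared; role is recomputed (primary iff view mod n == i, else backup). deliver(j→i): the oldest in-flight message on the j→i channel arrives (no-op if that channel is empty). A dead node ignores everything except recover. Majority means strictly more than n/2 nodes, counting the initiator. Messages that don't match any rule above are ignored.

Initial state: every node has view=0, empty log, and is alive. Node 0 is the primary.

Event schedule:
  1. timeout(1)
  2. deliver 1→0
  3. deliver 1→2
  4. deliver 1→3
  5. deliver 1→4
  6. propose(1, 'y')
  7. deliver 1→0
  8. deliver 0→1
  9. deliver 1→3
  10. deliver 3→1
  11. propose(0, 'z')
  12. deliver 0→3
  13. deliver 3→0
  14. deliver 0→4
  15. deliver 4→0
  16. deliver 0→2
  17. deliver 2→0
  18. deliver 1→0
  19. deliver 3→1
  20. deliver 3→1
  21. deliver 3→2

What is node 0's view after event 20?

1

[1] timeout(1) → N1(prim v1 [-])
[2] deliver 1→0 → N0(back v1 [-])
[3] deliver 1→2 → N2(back v1 [-])
[4] deliver 1→3 → N3(back v1 [-])
[5] deliver 1→4 → N4(back v1 [-])
[6] propose(1,'y') → ∅
[7] deliver 1→0 → N0(back v1 [y])
[8] deliver 0→1 → ∅
[9] deliver 1→3 → N3(back v1 [y])
[10] deliver 3→1 → N1(prim v1 [y])
[11] propose(0,'z') → ∅
[12] deliver 0→3 → ∅
[13] deliver 3→0 → ∅
[14] deliver 0→4 → ∅
[15] deliver 4→0 → ∅
[16] deliver 0→2 → ∅
[17] deliver 2→0 → ∅
[18] deliver 1→0 → ∅
[19] deliver 3→1 → ∅
[20] deliver 3→1 → ∅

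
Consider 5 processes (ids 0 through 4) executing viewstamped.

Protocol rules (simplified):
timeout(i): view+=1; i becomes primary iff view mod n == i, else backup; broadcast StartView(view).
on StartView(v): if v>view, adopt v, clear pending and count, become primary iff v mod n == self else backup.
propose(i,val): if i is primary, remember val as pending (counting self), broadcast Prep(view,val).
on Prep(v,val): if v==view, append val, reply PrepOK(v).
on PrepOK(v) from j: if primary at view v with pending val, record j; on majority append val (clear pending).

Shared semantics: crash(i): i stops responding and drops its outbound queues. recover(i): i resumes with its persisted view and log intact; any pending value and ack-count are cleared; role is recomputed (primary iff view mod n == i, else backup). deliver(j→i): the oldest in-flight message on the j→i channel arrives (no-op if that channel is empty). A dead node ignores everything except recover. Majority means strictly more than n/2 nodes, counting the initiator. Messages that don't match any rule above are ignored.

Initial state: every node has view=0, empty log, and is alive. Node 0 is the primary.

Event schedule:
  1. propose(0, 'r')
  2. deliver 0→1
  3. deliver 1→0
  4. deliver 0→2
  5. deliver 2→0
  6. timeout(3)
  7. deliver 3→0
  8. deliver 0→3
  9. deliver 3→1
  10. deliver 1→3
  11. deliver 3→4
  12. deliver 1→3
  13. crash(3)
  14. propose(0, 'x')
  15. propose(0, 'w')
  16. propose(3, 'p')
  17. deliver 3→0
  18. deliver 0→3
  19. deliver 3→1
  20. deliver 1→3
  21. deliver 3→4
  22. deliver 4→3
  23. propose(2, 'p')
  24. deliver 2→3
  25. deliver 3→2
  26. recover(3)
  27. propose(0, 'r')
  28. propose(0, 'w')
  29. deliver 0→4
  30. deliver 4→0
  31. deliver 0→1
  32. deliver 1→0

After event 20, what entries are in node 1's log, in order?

[1] propose(0,'r') → ∅
[2] deliver 0→1 → N1(back v0 [r])
[3] deliver 1→0 → ∅
[4] deliver 0→2 → N2(back v0 [r])
[5] deliver 2→0 → N0(prim v0 [r])
[6] timeout(3) → N3(back v1 [-])
[7] deliver 3→0 → N0(back v1 [r])
[8] deliver 0→3 → ∅
[9] deliver 3→1 → N1(prim v1 [r])
[10] deliver 1→3 → ∅
[11] deliver 3→4 → N4(back v1 [-])
[12] deliver 1→3 → ∅
[13] crash(3) → N3(✗back v1 [-])
[14] propose(0,'x') → ∅
[15] propose(0,'w') → ∅
[16] propose(3,'p') → ∅
[17] deliver 3→0 → ∅
[18] deliver 0→3 → ∅
[19] deliver 3→1 → ∅
[20] deliver 1→3 → ∅

r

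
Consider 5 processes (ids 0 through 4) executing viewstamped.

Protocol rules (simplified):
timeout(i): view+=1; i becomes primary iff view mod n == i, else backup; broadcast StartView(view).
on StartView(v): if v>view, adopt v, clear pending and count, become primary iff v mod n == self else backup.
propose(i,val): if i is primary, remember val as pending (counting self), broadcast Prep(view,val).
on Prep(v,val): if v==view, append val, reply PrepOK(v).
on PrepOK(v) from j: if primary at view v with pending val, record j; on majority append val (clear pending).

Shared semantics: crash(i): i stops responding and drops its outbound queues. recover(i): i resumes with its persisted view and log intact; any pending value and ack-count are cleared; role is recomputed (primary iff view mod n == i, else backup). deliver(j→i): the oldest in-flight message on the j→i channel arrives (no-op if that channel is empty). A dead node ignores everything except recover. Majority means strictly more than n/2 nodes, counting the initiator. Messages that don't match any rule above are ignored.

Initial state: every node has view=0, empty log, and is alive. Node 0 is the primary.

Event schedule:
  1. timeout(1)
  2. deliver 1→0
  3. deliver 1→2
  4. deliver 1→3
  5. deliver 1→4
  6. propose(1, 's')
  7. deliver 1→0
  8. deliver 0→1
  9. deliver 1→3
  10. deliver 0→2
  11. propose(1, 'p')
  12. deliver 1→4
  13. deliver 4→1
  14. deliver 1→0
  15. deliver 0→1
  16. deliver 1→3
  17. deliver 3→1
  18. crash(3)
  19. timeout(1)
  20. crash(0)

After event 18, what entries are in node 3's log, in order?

s,p

after 1 — timeout(1): n1:prim/v1/[-]
after 2 — deliver 1→0: n0:back/v1/[-]
after 3 — deliver 1→2: n2:back/v1/[-]
after 4 — deliver 1→3: n3:back/v1/[-]
after 5 — deliver 1→4: n4:back/v1/[-]
after 6 — propose(1,'s'): ·
after 7 — deliver 1→0: n0:back/v1/[s]
after 8 — deliver 0→1: ·
after 9 — deliver 1→3: n3:back/v1/[s]
after 10 — deliver 0→2: ·
after 11 — propose(1,'p'): ·
after 12 — deliver 1→4: n4:back/v1/[s]
after 13 — deliver 4→1: ·
after 14 — deliver 1→0: n0:back/v1/[s,p]
after 15 — deliver 0→1: n1:prim/v1/[p]
after 16 — deliver 1→3: n3:back/v1/[s,p]
after 17 — deliver 3→1: ·
after 18 — crash(3): n3:✗back/v1/[s,p]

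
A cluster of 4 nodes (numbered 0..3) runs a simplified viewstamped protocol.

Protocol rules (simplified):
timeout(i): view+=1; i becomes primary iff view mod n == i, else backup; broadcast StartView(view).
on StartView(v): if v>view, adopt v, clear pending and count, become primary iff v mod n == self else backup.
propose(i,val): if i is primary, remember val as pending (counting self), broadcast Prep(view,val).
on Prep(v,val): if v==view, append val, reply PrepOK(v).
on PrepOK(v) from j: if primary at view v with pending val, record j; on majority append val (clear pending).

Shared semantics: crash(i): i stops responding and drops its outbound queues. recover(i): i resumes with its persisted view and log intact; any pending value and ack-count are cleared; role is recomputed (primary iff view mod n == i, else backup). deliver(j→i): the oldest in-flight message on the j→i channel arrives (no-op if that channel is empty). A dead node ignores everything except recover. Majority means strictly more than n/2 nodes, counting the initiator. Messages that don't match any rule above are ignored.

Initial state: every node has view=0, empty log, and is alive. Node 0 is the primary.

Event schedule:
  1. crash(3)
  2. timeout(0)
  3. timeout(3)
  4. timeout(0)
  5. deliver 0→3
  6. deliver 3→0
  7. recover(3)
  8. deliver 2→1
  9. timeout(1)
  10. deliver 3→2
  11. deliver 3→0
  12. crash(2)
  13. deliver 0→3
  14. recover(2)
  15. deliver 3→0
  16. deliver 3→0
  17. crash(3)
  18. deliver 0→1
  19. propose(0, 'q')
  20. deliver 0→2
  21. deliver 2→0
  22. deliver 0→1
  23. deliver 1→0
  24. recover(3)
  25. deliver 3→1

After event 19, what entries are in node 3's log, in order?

empty

[1] crash(3) → N3(✗back v0 [-])
[2] timeout(0) → N0(back v1 [-])
[3] timeout(3) → ∅
[4] timeout(0) → N0(back v2 [-])
[5] deliver 0→3 → ∅
[6] deliver 3→0 → ∅
[7] recover(3) → N3(back v0 [-])
[8] deliver 2→1 → ∅
[9] timeout(1) → N1(prim v1 [-])
[10] deliver 3→2 → ∅
[11] deliver 3→0 → ∅
[12] crash(2) → N2(✗back v0 [-])
[13] deliver 0→3 → N3(back v1 [-])
[14] recover(2) → N2(back v0 [-])
[15] deliver 3→0 → ∅
[16] deliver 3→0 → ∅
[17] crash(3) → N3(✗back v1 [-])
[18] deliver 0→1 → ∅
[19] propose(0,'q') → ∅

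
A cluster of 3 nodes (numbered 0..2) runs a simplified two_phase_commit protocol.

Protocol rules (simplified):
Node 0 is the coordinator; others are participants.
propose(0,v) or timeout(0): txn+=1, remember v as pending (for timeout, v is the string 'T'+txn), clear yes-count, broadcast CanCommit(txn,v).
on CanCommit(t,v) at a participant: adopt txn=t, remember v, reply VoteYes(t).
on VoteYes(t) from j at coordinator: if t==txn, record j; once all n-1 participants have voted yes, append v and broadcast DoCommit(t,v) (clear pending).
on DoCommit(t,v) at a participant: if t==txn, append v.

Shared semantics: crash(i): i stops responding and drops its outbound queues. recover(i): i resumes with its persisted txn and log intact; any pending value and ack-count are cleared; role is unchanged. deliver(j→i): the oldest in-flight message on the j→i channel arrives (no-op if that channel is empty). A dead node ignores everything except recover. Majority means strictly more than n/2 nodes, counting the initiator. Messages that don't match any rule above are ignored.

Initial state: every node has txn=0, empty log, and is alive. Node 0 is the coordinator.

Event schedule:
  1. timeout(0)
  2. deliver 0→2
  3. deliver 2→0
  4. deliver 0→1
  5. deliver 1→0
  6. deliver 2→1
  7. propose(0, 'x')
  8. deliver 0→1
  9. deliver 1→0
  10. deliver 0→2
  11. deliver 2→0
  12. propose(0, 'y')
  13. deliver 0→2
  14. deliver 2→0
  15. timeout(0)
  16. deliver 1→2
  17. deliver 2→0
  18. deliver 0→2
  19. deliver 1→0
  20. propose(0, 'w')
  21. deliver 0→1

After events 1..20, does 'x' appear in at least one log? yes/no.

no

e1 timeout(0): 0[coor,t=1,-]
e2 deliver 0→2: 2[part,t=1,-]
e3 deliver 2→0: ·
e4 deliver 0→1: 1[part,t=1,-]
e5 deliver 1→0: 0[coor,t=1,T1]
e6 deliver 2→1: ·
e7 propose(0,'x'): 0[coor,t=2,T1]
e8 deliver 0→1: 1[part,t=1,T1]
e9 deliver 1→0: ·
e10 deliver 0→2: 2[part,t=1,T1]
e11 deliver 2→0: ·
e12 propose(0,'y'): 0[coor,t=3,T1]
e13 deliver 0→2: 2[part,t=2,T1]
e14 deliver 2→0: ·
e15 timeout(0): 0[coor,t=4,T1]
e16 deliver 1→2: ·
e17 deliver 2→0: ·
e18 deliver 0→2: 2[part,t=3,T1]
e19 deliver 1→0: ·
e20 propose(0,'w'): 0[coor,t=5,T1]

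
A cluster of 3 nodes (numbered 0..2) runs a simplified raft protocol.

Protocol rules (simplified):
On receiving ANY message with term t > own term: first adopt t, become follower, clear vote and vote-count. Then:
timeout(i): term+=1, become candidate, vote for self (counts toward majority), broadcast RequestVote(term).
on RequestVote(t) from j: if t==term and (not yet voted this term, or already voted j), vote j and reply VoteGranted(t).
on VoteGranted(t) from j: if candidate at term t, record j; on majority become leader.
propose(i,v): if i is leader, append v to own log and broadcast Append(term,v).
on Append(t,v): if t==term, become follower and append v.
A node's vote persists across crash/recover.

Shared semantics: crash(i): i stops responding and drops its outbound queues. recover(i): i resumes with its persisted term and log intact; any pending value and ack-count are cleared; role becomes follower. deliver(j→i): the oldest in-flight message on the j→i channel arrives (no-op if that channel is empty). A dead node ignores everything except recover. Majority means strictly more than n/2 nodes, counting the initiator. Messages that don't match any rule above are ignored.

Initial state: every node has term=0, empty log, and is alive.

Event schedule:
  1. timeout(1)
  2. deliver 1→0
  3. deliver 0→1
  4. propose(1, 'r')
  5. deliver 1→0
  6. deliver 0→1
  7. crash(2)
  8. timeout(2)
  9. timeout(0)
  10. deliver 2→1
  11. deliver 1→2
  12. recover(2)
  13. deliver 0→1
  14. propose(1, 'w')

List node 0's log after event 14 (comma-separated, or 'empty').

r

1. timeout(1):  <1:cand t1 ->
2. deliver 1→0:  <0:foll t1 ->
3. deliver 0→1:  <1:lead t1 ->
4. propose(1,'r'):  <1:lead t1 r>
5. deliver 1→0:  <0:foll t1 r>
6. deliver 0→1:  nop
7. crash(2):  <2:✗foll t0 ->
8. timeout(2):  nop
9. timeout(0):  <0:cand t2 r>
10. deliver 2→1:  nop
11. deliver 1→2:  nop
12. recover(2):  <2:foll t0 ->
13. deliver 0→1:  <1:foll t2 r>
14. propose(1,'w'):  nop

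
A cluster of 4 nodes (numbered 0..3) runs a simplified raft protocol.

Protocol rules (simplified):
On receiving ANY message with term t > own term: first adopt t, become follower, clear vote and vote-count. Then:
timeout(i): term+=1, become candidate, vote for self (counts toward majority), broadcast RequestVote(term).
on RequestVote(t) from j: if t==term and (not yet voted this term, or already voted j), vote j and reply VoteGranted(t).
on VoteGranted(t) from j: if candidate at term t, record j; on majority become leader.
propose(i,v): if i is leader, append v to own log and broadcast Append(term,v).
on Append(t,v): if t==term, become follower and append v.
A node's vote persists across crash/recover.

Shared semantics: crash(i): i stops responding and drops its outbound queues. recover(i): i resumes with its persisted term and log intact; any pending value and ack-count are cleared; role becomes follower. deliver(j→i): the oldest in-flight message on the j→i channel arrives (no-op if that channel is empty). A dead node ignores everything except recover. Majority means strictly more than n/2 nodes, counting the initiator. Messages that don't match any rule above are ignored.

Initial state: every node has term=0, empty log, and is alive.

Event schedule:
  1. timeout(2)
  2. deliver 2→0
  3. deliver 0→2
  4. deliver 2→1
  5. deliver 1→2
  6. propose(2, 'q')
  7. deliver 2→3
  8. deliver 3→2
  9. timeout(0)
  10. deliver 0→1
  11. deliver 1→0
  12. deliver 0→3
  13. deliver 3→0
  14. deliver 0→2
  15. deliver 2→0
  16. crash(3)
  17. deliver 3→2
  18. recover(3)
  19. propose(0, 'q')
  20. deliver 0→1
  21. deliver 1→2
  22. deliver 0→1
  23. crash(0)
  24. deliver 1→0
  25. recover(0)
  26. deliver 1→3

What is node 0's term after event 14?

step 1 timeout(2): 2={cand,t=1,log=-}
step 2 deliver 2→0: 0={foll,t=1,log=-}
step 3 deliver 0→2: —
step 4 deliver 2→1: 1={foll,t=1,log=-}
step 5 deliver 1→2: 2={lead,t=1,log=-}
step 6 propose(2,'q'): 2={lead,t=1,log=q}
step 7 deliver 2→3: 3={foll,t=1,log=-}
step 8 deliver 3→2: —
step 9 timeout(0): 0={cand,t=2,log=-}
step 10 deliver 0→1: 1={foll,t=2,log=-}
step 11 deliver 1→0: —
step 12 deliver 0→3: 3={foll,t=2,log=-}
step 13 deliver 3→0: 0={lead,t=2,log=-}
step 14 deliver 0→2: 2={foll,t=2,log=q}

2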